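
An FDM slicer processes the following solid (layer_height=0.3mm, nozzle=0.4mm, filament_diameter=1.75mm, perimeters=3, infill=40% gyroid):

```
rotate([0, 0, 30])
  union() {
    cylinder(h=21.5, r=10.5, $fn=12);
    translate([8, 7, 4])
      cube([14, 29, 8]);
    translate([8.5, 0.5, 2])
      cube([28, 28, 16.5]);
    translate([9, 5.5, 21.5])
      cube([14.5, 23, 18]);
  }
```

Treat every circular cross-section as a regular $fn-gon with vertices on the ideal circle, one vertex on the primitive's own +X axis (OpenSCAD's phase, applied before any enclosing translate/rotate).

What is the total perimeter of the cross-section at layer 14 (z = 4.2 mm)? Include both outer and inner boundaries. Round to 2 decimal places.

At z = 4.2 mm: the cylinder: section is a regular 12-gon, circumradius r=10.5 (perimeter = 2·12·10.500·sin(180°/12) = 65.22 mm); the 14×29 cube at (8, 7) contributes its full rectangle (perimeter 86.00 mm); the cube at (8.5, 0.5) is present — its section is the full 28×28 rectangle (perimeter 112.00 mm); the cube at (9, 5.5) is absent (z outside [21.5, 39.5]); Merging all regions: the regions partially overlap (shared area 296.27 mm²), so the edge portions inside another operand are dropped and the merged outline is re-measured after clipping — boundary = 180.26 mm; (whole slice rotated 30° about Z — lengths, areas and connectivity unchanged). Overall, the cross-section is a single solid region. Total boundary length (outer) = 180.26 mm.

180.26 mm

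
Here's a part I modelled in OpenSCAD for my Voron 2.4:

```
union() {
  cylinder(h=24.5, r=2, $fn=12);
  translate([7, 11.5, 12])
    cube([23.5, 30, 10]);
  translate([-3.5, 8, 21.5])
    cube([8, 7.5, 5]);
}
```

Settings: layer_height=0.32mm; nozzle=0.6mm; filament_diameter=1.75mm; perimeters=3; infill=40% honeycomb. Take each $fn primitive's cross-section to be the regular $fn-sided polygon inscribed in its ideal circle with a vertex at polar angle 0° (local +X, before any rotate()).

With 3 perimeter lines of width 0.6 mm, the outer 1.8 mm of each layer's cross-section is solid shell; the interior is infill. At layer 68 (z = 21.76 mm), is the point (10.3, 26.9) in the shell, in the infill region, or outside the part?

infill

At z = 21.76 mm: the cylinder: section is a regular 12-gon, circumradius r=2; the 23.5×30 cube at (7, 11.5) contributes its full rectangle; the 8×7.5 cube at (-3.5, 8) contributes its full rectangle; Merging all regions: the 3 present regions are separate (no shared area or edge), so areas and boundary lengths simply add and each stays a separate island — 3 connected regions. Overall, the cross-section has 3 separate islands. The nearest boundary edge runs (7.00, 11.50)→(7.00, 41.50); distance from the point to it = 3.30 mm. (Shell/infill is judged within the island containing the point — the largest one.) The point is inside the cross-section and 3.30 mm from the nearest boundary — more than the 1.8 mm shell width (3 × 0.6), so it's in the infill interior.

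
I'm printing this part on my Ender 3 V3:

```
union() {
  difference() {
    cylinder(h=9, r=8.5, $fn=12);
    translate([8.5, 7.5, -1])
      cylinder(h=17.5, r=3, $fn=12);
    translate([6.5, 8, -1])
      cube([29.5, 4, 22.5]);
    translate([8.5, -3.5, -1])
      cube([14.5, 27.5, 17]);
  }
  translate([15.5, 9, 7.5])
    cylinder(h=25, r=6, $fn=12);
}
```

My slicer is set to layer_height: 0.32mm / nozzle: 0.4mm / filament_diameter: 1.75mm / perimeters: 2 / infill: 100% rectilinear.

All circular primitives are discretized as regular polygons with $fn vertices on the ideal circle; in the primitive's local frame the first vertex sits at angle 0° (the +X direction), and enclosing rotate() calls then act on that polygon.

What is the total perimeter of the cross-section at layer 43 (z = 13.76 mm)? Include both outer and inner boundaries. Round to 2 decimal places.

At z = 13.76 mm: the cylinder is not intersected at this z (z outside [0, 9]); the cylinder at (8.5, 7.5): section is a regular 12-gon, circumradius r=3 (perimeter = 2·12·3.000·sin(180°/12) = 18.63 mm); the cube at (6.5, 8) (footprint 29.5×4) is included at this height (perimeter 67.00 mm); the cube at (8.5, -3.5) is present — its section is the full 14.5×27.5 rectangle (perimeter 84.00 mm); After the difference (first − rest): the first operand is absent here, so nothing remains; the r=6 cylinder at (15.5, 9) contributes a regular 12-gon of circumradius 6 (perimeter = 2·12·6.000·sin(180°/12) = 37.27 mm); Combining (union): only the r=6 cylinder at (15.5, 9) is present, so the union is just that shape — boundary = 37.27 mm. Overall, the cross-section is a single solid region. Total boundary length (outer) = 37.27 mm.

37.27 mm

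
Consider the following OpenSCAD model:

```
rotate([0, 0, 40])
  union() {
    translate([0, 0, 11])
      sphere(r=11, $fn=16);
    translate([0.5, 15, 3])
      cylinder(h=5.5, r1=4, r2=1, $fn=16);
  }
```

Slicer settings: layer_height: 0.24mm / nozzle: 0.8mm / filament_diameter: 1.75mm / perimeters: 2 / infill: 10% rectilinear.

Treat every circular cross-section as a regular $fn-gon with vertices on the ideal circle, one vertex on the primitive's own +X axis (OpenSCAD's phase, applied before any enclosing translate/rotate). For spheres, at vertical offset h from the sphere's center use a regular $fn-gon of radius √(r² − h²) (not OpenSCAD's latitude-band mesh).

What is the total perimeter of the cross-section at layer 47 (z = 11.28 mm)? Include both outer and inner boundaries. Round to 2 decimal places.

68.65 mm

At z = 11.28 mm: the r=11 sphere contributes a regular 16-gon of circumradius √(11²−0.28²) = 10.996 (perimeter = 2·16·10.996·sin(180°/16) = 68.65 mm); the cone at (0.5, 15) is absent (z outside [3, 8.5]); Combining (union): only the r=11 sphere is present, so the union is just that shape — boundary = 68.65 mm; (rotated 40° about Z; rotation is an isometry so areas/perimeters/island counts are preserved). Overall, the cross-section is a single solid region. Total boundary length (outer) = 68.65 mm.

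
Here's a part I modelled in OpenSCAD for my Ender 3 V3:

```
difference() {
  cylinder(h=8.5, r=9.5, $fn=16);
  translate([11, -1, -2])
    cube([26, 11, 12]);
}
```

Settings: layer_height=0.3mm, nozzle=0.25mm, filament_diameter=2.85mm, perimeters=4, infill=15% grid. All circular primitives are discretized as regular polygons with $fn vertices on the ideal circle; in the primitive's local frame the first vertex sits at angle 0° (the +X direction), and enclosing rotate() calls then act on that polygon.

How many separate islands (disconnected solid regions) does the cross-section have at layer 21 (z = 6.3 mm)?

1

At z = 6.3 mm: the cylinder: section is a regular 16-gon, circumradius r=9.5; the cube at (11, -1) is present — its section is the full 26×11 rectangle; After the difference (first − rest): starting from the r=9.5 cylinder, the 26×11 cube at (11, -1) misses the remaining region (no effect) — 1 connected region. Overall, the cross-section is a single solid region. Island count = 1.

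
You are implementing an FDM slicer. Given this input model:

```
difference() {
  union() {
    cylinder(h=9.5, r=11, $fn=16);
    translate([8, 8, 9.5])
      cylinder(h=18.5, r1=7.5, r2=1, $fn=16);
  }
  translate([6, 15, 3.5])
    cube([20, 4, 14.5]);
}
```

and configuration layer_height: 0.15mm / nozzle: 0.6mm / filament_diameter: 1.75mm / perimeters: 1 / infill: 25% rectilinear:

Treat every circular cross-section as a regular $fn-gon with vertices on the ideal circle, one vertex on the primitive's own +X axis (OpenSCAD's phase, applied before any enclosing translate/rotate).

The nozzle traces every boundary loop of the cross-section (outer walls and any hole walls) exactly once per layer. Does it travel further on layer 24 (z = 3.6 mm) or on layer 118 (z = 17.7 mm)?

layer 24 (z = 3.6 mm)

Layer 24 (z = 3.6): the r=11 cylinder gives a regular 16-gon of circumradius 11 (constant along its height) (perimeter = 2·16·11.000·sin(180°/16) = 68.67 mm); the cone at (8, 8) is absent (z outside [9.5, 28]); Taking the union: only the r=11 cylinder is present, so the union is just that shape — boundary = 68.67 mm; the cube at (6, 15) is present — its section is the full 20×4 rectangle (perimeter 48.00 mm); Subtracting the remaining from the first: starting from that combined region, the 20×4 cube at (6, 15) misses the remaining region (no effect) — boundary = 68.67 mm. So its perimeter = 68.67 mm. Layer 118 (z = 17.7): the cylinder is not intersected at this z (z outside [0, 9.5]); the cone at (8, 8) contributes a regular 16-gon of circumradius 4.619 (interpolated between r1=7.5 and r2=1 at t=0.443) (perimeter = 2·16·4.619·sin(180°/16) = 28.84 mm); Merging all regions: only the cone at (8, 8) is present, so the union is just that shape — boundary = 28.84 mm; the 20×4 cube at (6, 15) contributes its full rectangle (perimeter 48.00 mm); Subtracting the remaining from the first: starting from that combined region, the 20×4 cube at (6, 15) misses the remaining region (no effect) — boundary = 28.84 mm. So its perimeter = 28.84 mm. Layer 24 is larger (68.67 vs 28.84 mm).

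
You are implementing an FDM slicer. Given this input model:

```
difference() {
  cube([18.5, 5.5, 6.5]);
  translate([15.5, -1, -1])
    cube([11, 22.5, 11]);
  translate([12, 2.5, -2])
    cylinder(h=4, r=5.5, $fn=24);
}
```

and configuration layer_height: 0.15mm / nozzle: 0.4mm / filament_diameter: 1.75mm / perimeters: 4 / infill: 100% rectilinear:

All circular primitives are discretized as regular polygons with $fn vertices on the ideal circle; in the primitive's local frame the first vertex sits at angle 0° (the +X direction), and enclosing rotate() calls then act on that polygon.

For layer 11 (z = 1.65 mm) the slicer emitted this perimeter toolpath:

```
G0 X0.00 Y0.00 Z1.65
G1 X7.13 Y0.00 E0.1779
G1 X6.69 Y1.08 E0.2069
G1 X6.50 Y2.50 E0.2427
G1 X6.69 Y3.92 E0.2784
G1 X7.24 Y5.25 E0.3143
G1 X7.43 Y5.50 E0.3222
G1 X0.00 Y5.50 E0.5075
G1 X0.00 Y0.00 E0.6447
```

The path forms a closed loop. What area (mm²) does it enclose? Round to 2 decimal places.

Apply the shoelace formula to the sequence of (X, Y) vertices; enclosed area = 37.29 mm².

37.29 mm²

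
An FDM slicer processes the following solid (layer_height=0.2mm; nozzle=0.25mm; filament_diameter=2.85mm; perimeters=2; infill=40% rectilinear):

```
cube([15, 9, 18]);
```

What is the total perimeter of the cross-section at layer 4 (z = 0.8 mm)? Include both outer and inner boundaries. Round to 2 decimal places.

48.00 mm

At z = 0.8 mm: the 15×9 cube contributes its full rectangle (perimeter 48.00 mm). Overall, the cross-section is a single solid region. Total boundary length (outer) = 48.00 mm.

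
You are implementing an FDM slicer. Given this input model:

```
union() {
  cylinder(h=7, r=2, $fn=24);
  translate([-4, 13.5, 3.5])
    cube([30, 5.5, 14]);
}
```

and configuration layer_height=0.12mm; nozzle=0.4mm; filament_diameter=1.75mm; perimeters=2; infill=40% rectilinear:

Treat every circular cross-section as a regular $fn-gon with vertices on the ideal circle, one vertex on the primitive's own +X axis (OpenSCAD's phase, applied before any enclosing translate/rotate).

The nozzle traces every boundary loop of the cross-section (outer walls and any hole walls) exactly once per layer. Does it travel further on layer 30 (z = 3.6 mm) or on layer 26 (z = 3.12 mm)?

layer 30 (z = 3.6 mm)

Layer 30 (z = 3.6): the r=2 cylinder contributes a regular 24-gon of circumradius 2 (perimeter = 2·24·2.000·sin(180°/24) = 12.53 mm); the cube at (-4, 13.5) (footprint 30×5.5) is included at this height (perimeter 71.00 mm); Taking the union: the 2 present regions are separate (no shared area or edge), so areas and boundary lengths simply add and each stays a separate island — boundary = 83.53 mm. So its perimeter = 83.53 mm. Layer 26 (z = 3.12): the r=2 cylinder contributes a regular 24-gon of circumradius 2 (perimeter = 2·24·2.000·sin(180°/24) = 12.53 mm); the cube at (-4, 13.5) is not intersected at this z (z outside [3.5, 17.5]); Combining (union): only the r=2 cylinder is present, so the union is just that shape — boundary = 12.53 mm. So its perimeter = 12.53 mm. Layer 30 is larger (83.53 vs 12.53 mm).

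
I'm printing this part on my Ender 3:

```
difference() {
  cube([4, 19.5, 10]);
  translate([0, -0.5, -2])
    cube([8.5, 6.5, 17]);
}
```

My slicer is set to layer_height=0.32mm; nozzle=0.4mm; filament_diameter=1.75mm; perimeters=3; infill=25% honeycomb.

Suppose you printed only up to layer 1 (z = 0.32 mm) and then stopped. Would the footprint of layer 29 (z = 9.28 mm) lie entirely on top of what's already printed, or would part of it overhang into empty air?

entirely on top

Compare the two slices. At z = 0.32: the cube (footprint 4×19.5) is included at this height (area 78.00 mm²); the cube at (0, -0.5) (footprint 8.5×6.5) is included at this height (area 55.25 mm²); Subtracting the remaining from the first: starting from the 4×19.5 cube (78.00 mm²), the 8.5×6.5 cube at (0, -0.5) partially overlaps it — only the 24.00 mm² overlap (of its 55.25 mm²) is removed, clipping the outline — area = 54.00 mm². At z = 9.28: the cube is present — its section is the full 4×19.5 rectangle (area 78.00 mm²); the cube at (0, -0.5) (footprint 8.5×6.5) is included at this height (area 55.25 mm²); Taking the first minus the rest: starting from the 4×19.5 cube (78.00 mm²), the 8.5×6.5 cube at (0, -0.5) partially overlaps it — only the 24.00 mm² overlap (of its 55.25 mm²) is removed, clipping the outline — area = 54.00 mm². Checking containment: the cross-section at z = 9.28 is a subset of the cross-section at z = 0.32.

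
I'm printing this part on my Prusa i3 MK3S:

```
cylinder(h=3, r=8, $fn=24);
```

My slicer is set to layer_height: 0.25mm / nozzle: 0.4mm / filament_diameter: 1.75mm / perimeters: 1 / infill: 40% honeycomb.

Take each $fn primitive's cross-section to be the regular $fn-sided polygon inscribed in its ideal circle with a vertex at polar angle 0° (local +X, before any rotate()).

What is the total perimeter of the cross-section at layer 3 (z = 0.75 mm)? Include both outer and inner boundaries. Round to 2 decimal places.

At z = 0.75 mm: the r=8 cylinder gives a regular 24-gon of circumradius 8 (constant along its height) (perimeter = 2·24·8.000·sin(180°/24) = 50.12 mm). Overall, the cross-section is a single solid region. Total boundary length (outer) = 50.12 mm.

50.12 mm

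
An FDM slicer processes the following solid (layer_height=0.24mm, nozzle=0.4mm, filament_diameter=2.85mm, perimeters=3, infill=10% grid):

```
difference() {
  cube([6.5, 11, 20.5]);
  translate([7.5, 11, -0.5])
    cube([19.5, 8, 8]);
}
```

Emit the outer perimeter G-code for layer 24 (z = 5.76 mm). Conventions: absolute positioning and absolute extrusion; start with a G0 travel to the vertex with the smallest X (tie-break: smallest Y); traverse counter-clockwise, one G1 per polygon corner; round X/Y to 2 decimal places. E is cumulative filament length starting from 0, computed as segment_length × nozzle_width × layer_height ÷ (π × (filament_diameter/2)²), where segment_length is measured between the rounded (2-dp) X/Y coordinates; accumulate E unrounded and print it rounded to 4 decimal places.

At z = 5.76 mm: the cube (footprint 6.5×11) is included at this height; the 19.5×8 cube at (7.5, 11) contributes its full rectangle; Subtracting the remaining from the first: starting from the 6.5×11 cube, the 19.5×8 cube at (7.5, 11) misses the remaining region (no effect) — 1 connected region. The outline is a single polygon with 4 vertices. Extrusion per mm of travel: 0.4 × 0.24 / (π × 1.425²) = 0.015048. Accumulating E over each segment gives final E = 0.5267.

G0 X0.00 Y0.00 Z5.76
G1 X6.50 Y0.00 E0.0978
G1 X6.50 Y11.00 E0.2633
G1 X0.00 Y11.00 E0.3612
G1 X0.00 Y0.00 E0.5267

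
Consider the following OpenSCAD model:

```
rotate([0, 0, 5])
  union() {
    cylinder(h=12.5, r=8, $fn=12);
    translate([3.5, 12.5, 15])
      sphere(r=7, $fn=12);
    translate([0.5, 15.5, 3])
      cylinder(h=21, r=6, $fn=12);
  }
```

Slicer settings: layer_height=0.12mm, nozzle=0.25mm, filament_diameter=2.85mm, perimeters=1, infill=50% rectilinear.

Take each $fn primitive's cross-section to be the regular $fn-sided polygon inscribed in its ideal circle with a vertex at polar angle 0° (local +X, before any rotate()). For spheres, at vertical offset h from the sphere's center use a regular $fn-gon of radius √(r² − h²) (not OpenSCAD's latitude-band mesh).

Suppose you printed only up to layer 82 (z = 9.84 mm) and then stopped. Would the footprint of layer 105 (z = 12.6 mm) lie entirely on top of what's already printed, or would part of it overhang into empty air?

Compare the two slices. At z = 9.84: the cylinder: section is a regular 12-gon, circumradius r=8 (area = (12/2)·8.000²·sin(360°/12) = 192.00 mm²); the r=7 sphere at (3.5, 12.5) slices to a regular 12-gon of circumradius 4.730 (√(r²−h²) with h=5.16 from center) (area = (12/2)·4.730²·sin(360°/12) = 67.12 mm²); the r=6 cylinder at (0.5, 15.5) gives a regular 12-gon of circumradius 6 (constant along its height) (area = (12/2)·6.000²·sin(360°/12) = 108.00 mm²); Taking the union: the regions partially overlap — summed areas 367.12 mm² minus the doubly-counted overlap 42.38 mm² gives 324.75 mm² — area = 324.75 mm²; (rotated 5° about Z; rotation is an isometry so areas/perimeters/island counts are preserved). At z = 12.6: the cylinder does not reach this height (z outside [0, 12.5]); the sphere at (3.5, 12.5): section is a regular 12-gon, circumradius = √(r²−h²) = √(7²−2.4²) = 6.576 (area = (12/2)·6.576²·sin(360°/12) = 129.72 mm²); the r=6 cylinder at (0.5, 15.5) gives a regular 12-gon of circumradius 6 (constant along its height) (area = (12/2)·6.000²·sin(360°/12) = 108.00 mm²); Merging all regions: the regions partially overlap — summed areas 237.72 mm² minus the doubly-counted overlap 67.25 mm² gives 170.47 mm² — area = 170.47 mm²; (whole slice rotated 5° about Z — lengths, areas and connectivity unchanged). Checking containment: at z = 12.6 the cross-section extends beyond the z = 9.84 cross-section by about 32.57 mm².

part overhangs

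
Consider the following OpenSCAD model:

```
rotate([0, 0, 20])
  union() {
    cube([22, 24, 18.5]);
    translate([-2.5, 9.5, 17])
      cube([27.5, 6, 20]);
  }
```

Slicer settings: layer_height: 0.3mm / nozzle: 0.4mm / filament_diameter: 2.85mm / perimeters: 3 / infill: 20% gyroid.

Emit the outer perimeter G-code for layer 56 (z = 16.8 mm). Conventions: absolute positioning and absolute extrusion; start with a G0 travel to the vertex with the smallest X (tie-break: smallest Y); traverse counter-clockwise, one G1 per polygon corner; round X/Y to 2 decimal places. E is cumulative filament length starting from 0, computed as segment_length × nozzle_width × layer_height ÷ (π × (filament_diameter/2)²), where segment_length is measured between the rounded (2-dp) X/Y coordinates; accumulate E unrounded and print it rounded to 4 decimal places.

G0 X-8.21 Y22.55 Z16.80
G1 X0.00 Y0.00 E0.4514
G1 X20.67 Y7.52 E0.8652
G1 X12.46 Y30.08 E1.3168
G1 X-8.21 Y22.55 E1.7306

At z = 16.8 mm: the cube is present — its section is the full 22×24 rectangle; the cube at (-2.5, 9.5) does not reach this height (z outside [17, 37]); Combining (union): only the 22×24 cube is present, so the union is just that shape — 1 connected region; (rotated 20° about Z; rotation is an isometry so areas/perimeters/island counts are preserved). The outline is a single polygon with 4 vertices. Extrusion per mm of travel: 0.4 × 0.3 / (π × 1.425²) = 0.018811. Accumulating E over each segment gives final E = 1.7306.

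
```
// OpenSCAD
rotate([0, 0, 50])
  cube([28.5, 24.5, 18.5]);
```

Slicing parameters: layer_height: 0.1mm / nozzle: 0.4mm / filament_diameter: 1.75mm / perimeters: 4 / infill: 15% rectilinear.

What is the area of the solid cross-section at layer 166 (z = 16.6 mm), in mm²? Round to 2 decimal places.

At z = 16.6 mm: the cube is present — its section is the full 28.5×24.5 rectangle (area 698.25 mm²); (whole slice rotated 50° about Z — lengths, areas and connectivity unchanged). Overall, the cross-section is a single solid region. Net area = 698.25 mm².

698.25 mm²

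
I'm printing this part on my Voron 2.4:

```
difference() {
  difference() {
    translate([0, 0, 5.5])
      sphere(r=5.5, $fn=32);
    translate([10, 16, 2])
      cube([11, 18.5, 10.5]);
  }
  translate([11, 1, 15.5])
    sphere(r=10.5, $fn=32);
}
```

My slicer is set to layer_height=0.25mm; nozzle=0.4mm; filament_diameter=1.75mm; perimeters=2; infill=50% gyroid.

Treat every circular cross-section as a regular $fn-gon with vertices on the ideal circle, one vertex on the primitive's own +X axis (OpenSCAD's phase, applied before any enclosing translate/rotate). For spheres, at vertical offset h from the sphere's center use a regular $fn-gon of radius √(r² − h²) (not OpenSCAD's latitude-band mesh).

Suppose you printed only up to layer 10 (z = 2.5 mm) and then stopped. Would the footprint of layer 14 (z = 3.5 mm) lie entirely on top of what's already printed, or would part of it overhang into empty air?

Compare the two slices. At z = 2.5: the sphere: section is a regular 32-gon, circumradius = √(r²−h²) = √(5.5²−3²) = 4.610 (area = (32/2)·4.610²·sin(360°/32) = 66.33 mm²); the cube at (10, 16) is present — its section is the full 11×18.5 rectangle (area 203.50 mm²); Taking the first minus the rest: starting from the r=5.5 sphere (66.33 mm²), the 11×18.5 cube at (10, 16) misses the remaining region (no effect) — area = 66.33 mm²; the sphere at (11, 1) is absent (|z−center|=13.000 > r=10.5); Taking the first minus the rest: none of the subtracted shapes is present at this height, so the result so far is unchanged — area = 66.33 mm². At z = 3.5: the r=5.5 sphere slices to a regular 32-gon of circumradius 5.123 (√(r²−h²) with h=2 from center) (area = (32/2)·5.123²·sin(360°/32) = 81.94 mm²); the 11×18.5 cube at (10, 16) contributes its full rectangle (area 203.50 mm²); After the difference (first − rest): starting from the r=5.5 sphere (81.94 mm²), the 11×18.5 cube at (10, 16) misses the remaining region (no effect) — area = 81.94 mm²; the sphere at (11, 1) is not intersected at this z (|z−center|=12.000 > r=10.5); Subtracting the remaining from the first: none of the subtracted shapes is present at this height, so that combined region is unchanged — area = 81.94 mm². Checking containment: at z = 3.5 the cross-section extends beyond the z = 2.5 cross-section by about 15.61 mm².

part overhangs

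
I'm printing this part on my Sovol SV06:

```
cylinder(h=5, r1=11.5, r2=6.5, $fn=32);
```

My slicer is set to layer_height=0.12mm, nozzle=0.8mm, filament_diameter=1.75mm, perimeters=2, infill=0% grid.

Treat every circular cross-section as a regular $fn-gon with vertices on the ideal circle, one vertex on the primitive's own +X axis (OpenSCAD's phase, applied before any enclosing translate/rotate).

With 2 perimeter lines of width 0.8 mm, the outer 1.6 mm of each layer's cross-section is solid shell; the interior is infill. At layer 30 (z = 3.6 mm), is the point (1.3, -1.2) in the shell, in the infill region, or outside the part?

At z = 3.6 mm: the cone: at t=0.720 of its height the radius interpolates to r₁+(r₂−r₁)t = 7.900, giving a regular 32-gon of that circumradius. Overall, the cross-section is a single solid region. The nearest boundary edge runs (5.59, -5.59)→(6.57, -4.39); distance from the point to it = 6.10 mm. The point is inside the cross-section and 6.10 mm from the nearest boundary — more than the 1.6 mm shell width (2 × 0.8), so it's in the infill interior.

infill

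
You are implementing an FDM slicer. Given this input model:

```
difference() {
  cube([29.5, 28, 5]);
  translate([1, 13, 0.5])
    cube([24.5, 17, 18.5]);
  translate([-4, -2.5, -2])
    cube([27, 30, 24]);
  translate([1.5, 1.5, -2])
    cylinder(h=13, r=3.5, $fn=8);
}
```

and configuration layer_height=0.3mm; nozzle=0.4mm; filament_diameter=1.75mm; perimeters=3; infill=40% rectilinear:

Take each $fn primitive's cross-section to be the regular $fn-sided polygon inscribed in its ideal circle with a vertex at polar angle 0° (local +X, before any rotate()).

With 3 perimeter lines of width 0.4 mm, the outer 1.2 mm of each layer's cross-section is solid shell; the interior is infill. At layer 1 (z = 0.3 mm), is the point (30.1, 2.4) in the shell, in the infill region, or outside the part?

outside

At z = 0.3 mm: the 29.5×28 cube contributes its full rectangle; the cube at (1, 13) does not reach this height (z outside [0.5, 19]); the cube at (-4, -2.5) (footprint 27×30) is included at this height; the r=3.5 cylinder at (1.5, 1.5) contributes a regular 8-gon of circumradius 3.5; After the difference (first − rest): starting from the 29.5×28 cube, the 27×30 cube at (-4, -2.5) partially overlaps it — only the 632.50 mm² overlap (of its 810.00 mm²) is removed, clipping the outline; the r=3.5 cylinder at (1.5, 1.5) misses the remaining region (no effect) — 1 connected region. Overall, the cross-section is a single solid region. The nearest boundary edge runs (29.50, 28.00)→(29.50, 0.00); distance from the point to it = 0.60 mm. The point is not inside any of the regions above, so it lies outside the cross-section (0.60 mm from the nearest boundary).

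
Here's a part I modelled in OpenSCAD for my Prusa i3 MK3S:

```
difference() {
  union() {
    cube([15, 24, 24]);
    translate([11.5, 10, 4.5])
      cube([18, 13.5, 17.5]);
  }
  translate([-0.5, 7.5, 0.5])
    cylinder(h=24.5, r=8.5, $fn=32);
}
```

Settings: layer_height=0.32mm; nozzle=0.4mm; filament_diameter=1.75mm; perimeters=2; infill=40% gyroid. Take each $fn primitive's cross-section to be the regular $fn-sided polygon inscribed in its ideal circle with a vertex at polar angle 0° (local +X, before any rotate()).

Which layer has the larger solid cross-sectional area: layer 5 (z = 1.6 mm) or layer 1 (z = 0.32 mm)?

layer 1 (z = 0.32 mm)

Layer 5 (z = 1.6): the cube is present — its section is the full 15×24 rectangle (area 360.00 mm²); the cube at (11.5, 10) is not intersected at this z (z outside [4.5, 22]); Combining (union): only the 15×24 cube is present, so the union is just that shape — area = 360.00 mm²; the cylinder at (-0.5, 7.5): section is a regular 32-gon, circumradius r=8.5 (area = (32/2)·8.500²·sin(360°/32) = 225.52 mm²); Subtracting the remaining from the first: starting from that combined region (360.00 mm²), the r=8.5 cylinder at (-0.5, 7.5) partially overlaps it — only the 102.19 mm² overlap (of its 225.52 mm²) is removed, clipping the outline — area = 257.81 mm². So its area = 257.81 mm². Layer 1 (z = 0.32): the 15×24 cube contributes its full rectangle (area 360.00 mm²); the cube at (11.5, 10) does not reach this height (z outside [4.5, 22]); Merging all regions: only the 15×24 cube is present, so the union is just that shape — area = 360.00 mm²; the cylinder at (-0.5, 7.5) is not intersected at this z (z outside [0.5, 25]); Taking the first minus the rest: none of the subtracted shapes is present at this height, so that combined region is unchanged — area = 360.00 mm². So its area = 360.00 mm². Layer 1 is larger (360.00 vs 257.81 mm²).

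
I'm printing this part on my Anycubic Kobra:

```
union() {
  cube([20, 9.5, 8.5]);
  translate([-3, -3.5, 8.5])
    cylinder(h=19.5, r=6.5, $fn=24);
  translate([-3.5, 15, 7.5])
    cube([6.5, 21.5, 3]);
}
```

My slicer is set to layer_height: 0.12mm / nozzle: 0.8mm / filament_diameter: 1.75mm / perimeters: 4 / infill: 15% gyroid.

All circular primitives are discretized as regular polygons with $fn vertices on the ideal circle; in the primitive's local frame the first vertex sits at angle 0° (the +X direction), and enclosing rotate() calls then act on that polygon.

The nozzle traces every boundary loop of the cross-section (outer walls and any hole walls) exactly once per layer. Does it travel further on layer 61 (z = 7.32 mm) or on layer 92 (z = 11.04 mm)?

layer 61 (z = 7.32 mm)

Layer 61 (z = 7.32): the cube (footprint 20×9.5) is included at this height (perimeter 59.00 mm); the cylinder at (-3, -3.5) does not reach this height (z outside [8.5, 28]); the cube at (-3.5, 15) is absent (z outside [7.5, 10.5]); Taking the union: only the 20×9.5 cube is present, so the union is just that shape — boundary = 59.00 mm. So its perimeter = 59.00 mm. Layer 92 (z = 11.04): the cube is absent (z outside [0, 8.5]); the r=6.5 cylinder at (-3, -3.5) contributes a regular 24-gon of circumradius 6.5 (perimeter = 2·24·6.500·sin(180°/24) = 40.72 mm); the cube at (-3.5, 15) does not reach this height (z outside [7.5, 10.5]); Taking the union: only the r=6.5 cylinder at (-3, -3.5) is present, so the union is just that shape — boundary = 40.72 mm. So its perimeter = 40.72 mm. Layer 61 is larger (59.00 vs 40.72 mm).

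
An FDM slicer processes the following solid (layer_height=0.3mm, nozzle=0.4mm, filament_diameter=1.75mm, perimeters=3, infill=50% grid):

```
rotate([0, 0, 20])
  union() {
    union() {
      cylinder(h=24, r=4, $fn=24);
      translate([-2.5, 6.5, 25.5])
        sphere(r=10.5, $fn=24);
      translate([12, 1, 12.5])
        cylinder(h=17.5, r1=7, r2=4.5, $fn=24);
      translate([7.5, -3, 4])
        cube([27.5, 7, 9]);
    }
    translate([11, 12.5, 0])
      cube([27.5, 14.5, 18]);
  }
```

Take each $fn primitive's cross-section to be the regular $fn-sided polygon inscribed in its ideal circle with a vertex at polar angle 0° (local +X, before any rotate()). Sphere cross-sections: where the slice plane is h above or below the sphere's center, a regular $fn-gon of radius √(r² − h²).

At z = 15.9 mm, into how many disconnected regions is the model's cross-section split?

At z = 15.9 mm: the r=4 cylinder gives a regular 24-gon of circumradius 4 (constant along its height); the r=10.5 sphere at (-2.5, 6.5) contributes a regular 24-gon of circumradius √(10.5²−9.6²) = 4.253; the cone at (12, 1) contributes a regular 24-gon of circumradius 6.514 (interpolated between r1=7 and r2=4.5 at t=0.194); the cube at (7.5, -3) is not intersected at this z (z outside [4, 13]); Combining (union): the regions partially overlap (shared area 3.65 mm²), so overlapping operands fuse into one piece — 2 connected regions; the cube at (11, 12.5) is present — its section is the full 27.5×14.5 rectangle; Taking the union: the 2 present regions are separate (no shared area or edge), so areas and boundary lengths simply add and each stays a separate island — 3 connected regions; (whole slice rotated 20° about Z — lengths, areas and connectivity unchanged). The result has 3 disconnected regions.

3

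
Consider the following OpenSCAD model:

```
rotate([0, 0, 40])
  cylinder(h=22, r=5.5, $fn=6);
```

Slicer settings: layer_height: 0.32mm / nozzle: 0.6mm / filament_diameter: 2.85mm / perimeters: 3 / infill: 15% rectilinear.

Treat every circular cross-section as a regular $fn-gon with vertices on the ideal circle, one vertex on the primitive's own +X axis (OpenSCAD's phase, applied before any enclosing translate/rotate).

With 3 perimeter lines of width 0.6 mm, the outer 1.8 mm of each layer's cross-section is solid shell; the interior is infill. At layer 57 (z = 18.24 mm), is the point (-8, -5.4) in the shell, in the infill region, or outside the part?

outside

At z = 18.24 mm: the cylinder: section is a regular 6-gon, circumradius r=5.5; (whole slice rotated 40° about Z — lengths, areas and connectivity unchanged). Overall, the cross-section is a single solid region. Undo the 40° rotation: the query point maps to (-9.599, 1.006) in the un-rotated model frame. The nearest boundary edge runs (-2.75, 4.76)→(-5.50, 0.00); distance from the point to it = 4.22 mm. The point is not inside any of the regions above, so it lies outside the cross-section (4.22 mm from the nearest boundary).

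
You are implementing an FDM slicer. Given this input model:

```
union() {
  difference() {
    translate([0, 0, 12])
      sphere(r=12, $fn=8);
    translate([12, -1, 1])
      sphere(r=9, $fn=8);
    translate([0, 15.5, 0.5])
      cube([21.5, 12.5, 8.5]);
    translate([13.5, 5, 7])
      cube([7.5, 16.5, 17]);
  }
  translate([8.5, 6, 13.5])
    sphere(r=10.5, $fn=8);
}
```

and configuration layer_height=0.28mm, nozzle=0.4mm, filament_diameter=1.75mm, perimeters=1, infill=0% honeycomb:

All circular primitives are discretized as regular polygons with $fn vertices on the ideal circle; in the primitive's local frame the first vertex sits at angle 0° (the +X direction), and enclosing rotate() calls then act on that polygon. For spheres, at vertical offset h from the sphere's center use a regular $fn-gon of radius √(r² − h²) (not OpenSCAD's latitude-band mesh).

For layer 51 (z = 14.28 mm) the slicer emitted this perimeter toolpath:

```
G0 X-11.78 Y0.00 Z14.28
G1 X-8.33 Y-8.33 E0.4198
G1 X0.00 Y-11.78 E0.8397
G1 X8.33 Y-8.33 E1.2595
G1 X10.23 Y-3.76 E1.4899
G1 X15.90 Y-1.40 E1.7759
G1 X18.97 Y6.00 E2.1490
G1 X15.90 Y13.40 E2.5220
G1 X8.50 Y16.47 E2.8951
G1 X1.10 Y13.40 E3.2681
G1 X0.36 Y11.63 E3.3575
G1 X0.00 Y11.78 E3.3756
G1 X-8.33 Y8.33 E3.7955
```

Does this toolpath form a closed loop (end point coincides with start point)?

Start point (G0): (-11.78, 0.00). End point (last G1): the path does not return to the start — open.

no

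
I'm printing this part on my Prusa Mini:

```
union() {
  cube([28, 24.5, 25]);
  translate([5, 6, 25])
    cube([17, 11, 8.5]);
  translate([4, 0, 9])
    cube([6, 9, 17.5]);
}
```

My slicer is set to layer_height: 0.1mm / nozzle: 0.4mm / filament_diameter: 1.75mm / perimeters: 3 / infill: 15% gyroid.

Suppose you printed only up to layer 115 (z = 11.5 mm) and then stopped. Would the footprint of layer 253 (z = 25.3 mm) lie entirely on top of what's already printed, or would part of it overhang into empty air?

Compare the two slices. At z = 11.5: the cube is present — its section is the full 28×24.5 rectangle (area 686.00 mm²); the cube at (5, 6) is absent (z outside [25, 33.5]); the cube at (4, 0) (footprint 6×9) is included at this height (area 54.00 mm²); Merging all regions: the 6×9 cube at (4, 0) lies entirely inside the 28×24.5 cube, so the union is just the 28×24.5 cube — area = 686.00 mm². At z = 25.3: the cube is not intersected at this z (z outside [0, 25]); the cube at (5, 6) is present — its section is the full 17×11 rectangle (area 187.00 mm²); the cube at (4, 0) (footprint 6×9) is included at this height (area 54.00 mm²); Taking the union: the regions partially overlap — summed areas 241.00 mm² minus the doubly-counted overlap 15.00 mm² gives 226.00 mm² — area = 226.00 mm². Checking containment: the cross-section at z = 25.3 is a subset of the cross-section at z = 11.5.

entirely on top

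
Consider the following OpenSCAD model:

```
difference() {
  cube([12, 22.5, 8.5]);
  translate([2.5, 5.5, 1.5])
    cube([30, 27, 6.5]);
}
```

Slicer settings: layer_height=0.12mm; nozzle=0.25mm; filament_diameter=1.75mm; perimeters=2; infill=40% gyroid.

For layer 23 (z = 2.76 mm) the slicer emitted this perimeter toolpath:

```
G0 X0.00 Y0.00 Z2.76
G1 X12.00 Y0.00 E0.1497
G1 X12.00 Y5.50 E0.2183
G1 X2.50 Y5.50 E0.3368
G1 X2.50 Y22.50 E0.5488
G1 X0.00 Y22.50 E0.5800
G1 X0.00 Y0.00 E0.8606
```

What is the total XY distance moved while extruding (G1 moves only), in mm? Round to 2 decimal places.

Sum the Euclidean lengths of each G1 segment: total = 69.00 mm.

69.00 mm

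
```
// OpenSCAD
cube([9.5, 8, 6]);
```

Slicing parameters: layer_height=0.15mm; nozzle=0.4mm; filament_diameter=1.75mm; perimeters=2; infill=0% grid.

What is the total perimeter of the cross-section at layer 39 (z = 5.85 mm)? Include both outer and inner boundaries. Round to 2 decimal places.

35.00 mm

At z = 5.85 mm: the cube (footprint 9.5×8) is included at this height (perimeter 35.00 mm). Overall, the cross-section is a single solid region. Total boundary length (outer) = 35.00 mm.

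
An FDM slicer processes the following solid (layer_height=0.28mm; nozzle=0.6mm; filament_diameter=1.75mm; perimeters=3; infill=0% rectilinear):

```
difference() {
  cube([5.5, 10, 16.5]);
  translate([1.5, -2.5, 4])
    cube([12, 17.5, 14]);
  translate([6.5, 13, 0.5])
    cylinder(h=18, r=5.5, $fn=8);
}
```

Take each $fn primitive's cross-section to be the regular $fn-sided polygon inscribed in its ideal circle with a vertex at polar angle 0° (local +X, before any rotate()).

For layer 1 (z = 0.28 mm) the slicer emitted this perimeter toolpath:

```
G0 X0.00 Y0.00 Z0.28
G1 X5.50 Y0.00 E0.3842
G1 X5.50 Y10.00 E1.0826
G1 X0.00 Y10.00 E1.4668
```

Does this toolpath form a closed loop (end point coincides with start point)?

Start point (G0): (0.00, 0.00). End point (last G1): the path does not return to the start — open.

no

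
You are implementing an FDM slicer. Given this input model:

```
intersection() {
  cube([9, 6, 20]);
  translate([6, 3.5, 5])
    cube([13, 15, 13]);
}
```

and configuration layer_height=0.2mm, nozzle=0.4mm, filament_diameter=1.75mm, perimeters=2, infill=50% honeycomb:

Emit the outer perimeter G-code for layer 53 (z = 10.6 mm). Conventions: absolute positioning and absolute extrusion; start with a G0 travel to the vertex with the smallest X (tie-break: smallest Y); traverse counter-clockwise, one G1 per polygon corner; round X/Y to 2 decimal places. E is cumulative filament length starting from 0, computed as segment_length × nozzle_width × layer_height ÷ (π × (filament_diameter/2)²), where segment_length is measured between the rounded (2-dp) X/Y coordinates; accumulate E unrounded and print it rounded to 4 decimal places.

G0 X6.00 Y3.50 Z10.60
G1 X9.00 Y3.50 E0.0998
G1 X9.00 Y6.00 E0.1829
G1 X6.00 Y6.00 E0.2827
G1 X6.00 Y3.50 E0.3659

At z = 10.6 mm: the cube is present — its section is the full 9×6 rectangle; the 13×15 cube at (6, 3.5) contributes its full rectangle; After intersecting: the 13×15 cube at (6, 3.5) partially overlaps the 9×6 cube; clipping to the common part keeps 7.50 mm² — 1 connected region. The outline is a single polygon with 4 vertices. Extrusion per mm of travel: 0.4 × 0.2 / (π × 0.875²) = 0.033260. Accumulating E over each segment gives final E = 0.3659.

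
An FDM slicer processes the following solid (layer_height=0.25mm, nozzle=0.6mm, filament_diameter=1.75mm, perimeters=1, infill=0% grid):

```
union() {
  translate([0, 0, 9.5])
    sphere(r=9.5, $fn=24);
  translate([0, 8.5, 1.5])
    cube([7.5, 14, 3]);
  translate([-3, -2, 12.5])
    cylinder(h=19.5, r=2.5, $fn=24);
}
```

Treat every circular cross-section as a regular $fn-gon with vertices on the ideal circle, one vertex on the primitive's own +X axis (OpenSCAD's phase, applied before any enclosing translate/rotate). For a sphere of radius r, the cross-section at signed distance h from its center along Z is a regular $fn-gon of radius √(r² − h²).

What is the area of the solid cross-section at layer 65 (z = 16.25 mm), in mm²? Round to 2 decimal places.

At z = 16.25 mm: the r=9.5 sphere slices to a regular 24-gon of circumradius 6.685 (√(r²−h²) with h=6.75 from center) (area = (24/2)·6.685²·sin(360°/24) = 138.79 mm²); the cube at (0, 8.5) does not reach this height (z outside [1.5, 4.5]); the r=2.5 cylinder at (-3, -2) gives a regular 24-gon of circumradius 2.5 (constant along its height) (area = (24/2)·2.500²·sin(360°/24) = 19.41 mm²); Combining (union): the r=2.5 cylinder at (-3, -2) lies entirely inside the r=9.5 sphere, so the union is just the r=9.5 sphere — area = 138.79 mm². Overall, the cross-section is a single solid region. Net area = 138.79 mm².

138.79 mm²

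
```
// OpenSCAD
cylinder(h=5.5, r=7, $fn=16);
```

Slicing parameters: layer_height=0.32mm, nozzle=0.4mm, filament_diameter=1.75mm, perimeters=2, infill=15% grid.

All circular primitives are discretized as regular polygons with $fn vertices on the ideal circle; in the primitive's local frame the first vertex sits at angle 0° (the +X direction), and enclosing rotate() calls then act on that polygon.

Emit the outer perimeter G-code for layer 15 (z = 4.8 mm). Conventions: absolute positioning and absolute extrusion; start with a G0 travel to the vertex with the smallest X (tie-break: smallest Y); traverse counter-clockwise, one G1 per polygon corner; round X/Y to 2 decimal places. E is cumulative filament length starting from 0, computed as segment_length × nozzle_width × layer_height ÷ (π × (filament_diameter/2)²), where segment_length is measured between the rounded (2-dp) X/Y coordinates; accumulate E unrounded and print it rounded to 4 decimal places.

G0 X-7.00 Y0.00 Z4.80
G1 X-6.47 Y-2.68 E0.1454
G1 X-4.95 Y-4.95 E0.2908
G1 X-2.68 Y-6.47 E0.4361
G1 X0.00 Y-7.00 E0.5815
G1 X2.68 Y-6.47 E0.7269
G1 X4.95 Y-4.95 E0.8723
G1 X6.47 Y-2.68 E1.0177
G1 X7.00 Y0.00 E1.1631
G1 X6.47 Y2.68 E1.3084
G1 X4.95 Y4.95 E1.4538
G1 X2.68 Y6.47 E1.5992
G1 X0.00 Y7.00 E1.7446
G1 X-2.68 Y6.47 E1.8900
G1 X-4.95 Y4.95 E2.0353
G1 X-6.47 Y2.68 E2.1807
G1 X-7.00 Y0.00 E2.3261

At z = 4.8 mm: the cylinder: section is a regular 16-gon, circumradius r=7. The outline is a single polygon with 16 vertices. Extrusion per mm of travel: 0.4 × 0.32 / (π × 0.875²) = 0.053216. Accumulating E over each segment gives final E = 2.3261.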